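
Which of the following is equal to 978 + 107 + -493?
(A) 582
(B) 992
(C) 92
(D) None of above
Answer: D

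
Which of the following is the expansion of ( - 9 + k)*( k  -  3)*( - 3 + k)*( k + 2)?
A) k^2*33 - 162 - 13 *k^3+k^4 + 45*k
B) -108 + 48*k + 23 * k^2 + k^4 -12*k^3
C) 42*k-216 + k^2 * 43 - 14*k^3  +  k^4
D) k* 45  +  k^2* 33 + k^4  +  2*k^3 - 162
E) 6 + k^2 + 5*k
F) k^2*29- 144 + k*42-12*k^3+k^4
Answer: A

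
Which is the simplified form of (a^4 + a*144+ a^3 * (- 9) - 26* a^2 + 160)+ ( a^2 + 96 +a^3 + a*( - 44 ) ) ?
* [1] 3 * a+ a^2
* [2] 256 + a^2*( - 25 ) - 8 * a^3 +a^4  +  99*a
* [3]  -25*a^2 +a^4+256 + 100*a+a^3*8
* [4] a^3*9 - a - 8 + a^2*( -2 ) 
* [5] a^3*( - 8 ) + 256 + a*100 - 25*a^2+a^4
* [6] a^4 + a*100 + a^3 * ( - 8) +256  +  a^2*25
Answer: 5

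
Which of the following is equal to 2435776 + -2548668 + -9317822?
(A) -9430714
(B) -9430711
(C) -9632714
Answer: A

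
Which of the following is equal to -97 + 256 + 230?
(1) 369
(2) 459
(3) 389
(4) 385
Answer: 3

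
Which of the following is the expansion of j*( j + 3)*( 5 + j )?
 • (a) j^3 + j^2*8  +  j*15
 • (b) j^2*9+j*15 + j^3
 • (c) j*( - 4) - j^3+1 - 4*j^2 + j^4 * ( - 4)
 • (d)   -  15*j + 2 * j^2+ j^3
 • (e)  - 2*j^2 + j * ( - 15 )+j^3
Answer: a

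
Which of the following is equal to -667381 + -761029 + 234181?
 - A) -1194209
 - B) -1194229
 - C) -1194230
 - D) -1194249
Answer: B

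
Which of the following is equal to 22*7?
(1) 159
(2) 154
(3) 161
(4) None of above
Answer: 2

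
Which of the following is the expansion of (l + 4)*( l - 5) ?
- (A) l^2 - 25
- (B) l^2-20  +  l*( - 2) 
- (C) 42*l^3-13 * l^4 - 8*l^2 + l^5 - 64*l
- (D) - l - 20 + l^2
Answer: D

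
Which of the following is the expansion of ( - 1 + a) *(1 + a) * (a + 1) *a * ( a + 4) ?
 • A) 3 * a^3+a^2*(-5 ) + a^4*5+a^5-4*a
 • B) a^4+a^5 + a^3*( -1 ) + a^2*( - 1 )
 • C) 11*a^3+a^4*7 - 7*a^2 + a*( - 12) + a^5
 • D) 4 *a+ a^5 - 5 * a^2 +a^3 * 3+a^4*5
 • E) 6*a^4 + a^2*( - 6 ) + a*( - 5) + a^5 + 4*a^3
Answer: A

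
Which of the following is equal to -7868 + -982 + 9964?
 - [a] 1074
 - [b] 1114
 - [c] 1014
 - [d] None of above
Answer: b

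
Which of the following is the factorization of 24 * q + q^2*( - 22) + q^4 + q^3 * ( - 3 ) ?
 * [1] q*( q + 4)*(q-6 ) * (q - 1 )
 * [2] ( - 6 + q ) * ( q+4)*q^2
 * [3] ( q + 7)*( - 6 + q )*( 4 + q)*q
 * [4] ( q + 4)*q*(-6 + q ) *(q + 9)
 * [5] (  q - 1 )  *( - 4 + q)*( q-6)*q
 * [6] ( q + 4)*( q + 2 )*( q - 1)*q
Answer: 1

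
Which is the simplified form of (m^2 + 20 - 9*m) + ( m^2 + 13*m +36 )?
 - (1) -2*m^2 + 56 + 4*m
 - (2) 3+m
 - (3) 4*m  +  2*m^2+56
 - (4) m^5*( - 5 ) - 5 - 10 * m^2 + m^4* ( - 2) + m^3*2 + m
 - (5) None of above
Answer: 3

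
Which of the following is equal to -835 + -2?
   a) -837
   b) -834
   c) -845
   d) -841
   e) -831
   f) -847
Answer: a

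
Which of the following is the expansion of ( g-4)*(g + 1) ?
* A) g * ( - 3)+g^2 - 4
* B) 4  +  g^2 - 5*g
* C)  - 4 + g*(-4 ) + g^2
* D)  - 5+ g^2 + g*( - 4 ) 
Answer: A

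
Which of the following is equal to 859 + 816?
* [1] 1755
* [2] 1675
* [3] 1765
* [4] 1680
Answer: 2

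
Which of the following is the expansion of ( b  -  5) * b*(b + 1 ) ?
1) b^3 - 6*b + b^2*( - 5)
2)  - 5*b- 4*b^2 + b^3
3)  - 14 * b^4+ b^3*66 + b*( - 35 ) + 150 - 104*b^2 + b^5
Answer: 2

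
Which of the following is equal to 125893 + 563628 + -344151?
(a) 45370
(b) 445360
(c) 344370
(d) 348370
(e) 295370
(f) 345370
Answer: f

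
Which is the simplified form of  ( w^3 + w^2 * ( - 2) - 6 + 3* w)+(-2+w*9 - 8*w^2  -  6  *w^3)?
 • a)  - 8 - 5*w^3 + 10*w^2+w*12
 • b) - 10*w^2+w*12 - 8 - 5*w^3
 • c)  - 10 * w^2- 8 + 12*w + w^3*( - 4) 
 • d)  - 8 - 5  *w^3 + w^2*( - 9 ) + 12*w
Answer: b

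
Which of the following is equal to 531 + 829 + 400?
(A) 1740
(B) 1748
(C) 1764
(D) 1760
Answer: D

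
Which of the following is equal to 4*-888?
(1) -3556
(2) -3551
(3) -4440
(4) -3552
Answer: 4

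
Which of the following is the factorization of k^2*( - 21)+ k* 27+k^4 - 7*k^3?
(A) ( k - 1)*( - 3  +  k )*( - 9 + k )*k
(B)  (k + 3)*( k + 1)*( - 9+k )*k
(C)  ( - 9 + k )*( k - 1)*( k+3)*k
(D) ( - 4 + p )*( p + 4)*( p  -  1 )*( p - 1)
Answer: C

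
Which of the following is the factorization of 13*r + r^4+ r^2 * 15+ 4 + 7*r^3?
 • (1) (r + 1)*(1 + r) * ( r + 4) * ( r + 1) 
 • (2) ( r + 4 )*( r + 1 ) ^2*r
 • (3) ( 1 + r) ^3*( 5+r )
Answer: 1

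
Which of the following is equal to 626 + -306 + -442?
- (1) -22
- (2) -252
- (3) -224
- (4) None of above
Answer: 4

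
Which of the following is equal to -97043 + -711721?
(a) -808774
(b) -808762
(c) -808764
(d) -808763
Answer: c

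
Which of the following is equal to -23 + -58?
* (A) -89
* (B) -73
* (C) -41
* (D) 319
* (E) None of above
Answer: E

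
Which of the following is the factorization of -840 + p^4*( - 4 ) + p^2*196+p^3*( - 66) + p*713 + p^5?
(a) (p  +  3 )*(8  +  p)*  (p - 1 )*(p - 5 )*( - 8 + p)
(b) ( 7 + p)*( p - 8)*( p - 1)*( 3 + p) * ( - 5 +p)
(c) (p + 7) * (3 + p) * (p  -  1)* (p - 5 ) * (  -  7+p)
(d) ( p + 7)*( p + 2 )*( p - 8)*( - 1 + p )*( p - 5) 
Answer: b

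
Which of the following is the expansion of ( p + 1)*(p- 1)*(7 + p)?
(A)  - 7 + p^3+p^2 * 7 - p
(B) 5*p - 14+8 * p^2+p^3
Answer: A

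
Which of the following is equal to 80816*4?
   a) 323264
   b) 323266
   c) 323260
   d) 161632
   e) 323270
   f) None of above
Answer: a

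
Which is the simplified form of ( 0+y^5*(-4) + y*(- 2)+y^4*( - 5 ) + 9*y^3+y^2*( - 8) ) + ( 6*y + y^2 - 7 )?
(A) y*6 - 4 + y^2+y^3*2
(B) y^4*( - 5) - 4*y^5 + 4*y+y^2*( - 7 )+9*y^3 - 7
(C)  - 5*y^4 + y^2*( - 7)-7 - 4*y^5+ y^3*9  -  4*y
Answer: B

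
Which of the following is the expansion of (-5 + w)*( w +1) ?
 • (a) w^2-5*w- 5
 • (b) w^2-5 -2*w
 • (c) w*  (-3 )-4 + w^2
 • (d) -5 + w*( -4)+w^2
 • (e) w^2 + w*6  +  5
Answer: d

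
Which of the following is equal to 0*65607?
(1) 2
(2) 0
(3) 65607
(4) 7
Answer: 2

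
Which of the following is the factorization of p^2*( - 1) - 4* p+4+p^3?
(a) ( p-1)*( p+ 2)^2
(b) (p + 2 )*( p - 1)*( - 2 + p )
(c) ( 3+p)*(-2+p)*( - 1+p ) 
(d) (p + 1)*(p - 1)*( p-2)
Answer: b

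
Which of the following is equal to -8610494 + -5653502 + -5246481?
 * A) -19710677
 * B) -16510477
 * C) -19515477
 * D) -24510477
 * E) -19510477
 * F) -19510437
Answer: E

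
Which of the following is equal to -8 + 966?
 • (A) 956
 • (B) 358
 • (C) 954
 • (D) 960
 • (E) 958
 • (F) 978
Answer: E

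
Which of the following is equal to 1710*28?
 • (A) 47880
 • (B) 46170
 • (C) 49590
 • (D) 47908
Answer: A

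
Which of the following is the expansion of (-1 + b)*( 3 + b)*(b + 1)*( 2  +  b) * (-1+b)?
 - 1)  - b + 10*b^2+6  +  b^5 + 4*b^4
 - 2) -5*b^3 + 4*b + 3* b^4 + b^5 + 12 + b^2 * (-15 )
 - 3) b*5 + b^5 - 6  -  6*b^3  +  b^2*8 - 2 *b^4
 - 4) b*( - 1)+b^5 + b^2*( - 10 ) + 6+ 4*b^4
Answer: 4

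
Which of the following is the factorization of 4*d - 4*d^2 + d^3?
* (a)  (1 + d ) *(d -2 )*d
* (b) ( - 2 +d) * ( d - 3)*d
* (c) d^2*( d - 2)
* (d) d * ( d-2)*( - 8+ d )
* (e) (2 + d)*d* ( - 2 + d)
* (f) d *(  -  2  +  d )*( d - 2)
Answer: f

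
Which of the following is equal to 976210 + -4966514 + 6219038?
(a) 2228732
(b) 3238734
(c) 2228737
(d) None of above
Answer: d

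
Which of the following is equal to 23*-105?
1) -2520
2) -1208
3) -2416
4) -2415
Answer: 4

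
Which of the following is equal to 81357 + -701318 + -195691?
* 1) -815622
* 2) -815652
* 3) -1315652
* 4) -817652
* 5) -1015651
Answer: 2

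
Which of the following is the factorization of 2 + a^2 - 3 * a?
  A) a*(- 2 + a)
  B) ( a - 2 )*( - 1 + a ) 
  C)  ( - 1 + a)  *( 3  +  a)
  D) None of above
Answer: B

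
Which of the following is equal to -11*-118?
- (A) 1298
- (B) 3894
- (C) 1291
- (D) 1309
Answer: A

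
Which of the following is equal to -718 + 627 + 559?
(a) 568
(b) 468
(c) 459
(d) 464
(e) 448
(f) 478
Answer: b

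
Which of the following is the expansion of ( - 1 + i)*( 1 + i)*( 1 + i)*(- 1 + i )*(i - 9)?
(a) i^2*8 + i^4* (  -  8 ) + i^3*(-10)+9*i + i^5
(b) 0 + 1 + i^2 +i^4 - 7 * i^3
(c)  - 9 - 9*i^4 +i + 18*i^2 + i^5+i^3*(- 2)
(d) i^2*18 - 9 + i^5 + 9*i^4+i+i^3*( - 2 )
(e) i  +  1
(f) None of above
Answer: c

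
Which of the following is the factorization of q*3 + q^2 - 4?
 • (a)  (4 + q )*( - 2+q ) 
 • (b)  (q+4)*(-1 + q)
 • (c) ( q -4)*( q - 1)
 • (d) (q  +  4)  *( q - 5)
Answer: b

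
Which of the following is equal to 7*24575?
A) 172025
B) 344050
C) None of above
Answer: A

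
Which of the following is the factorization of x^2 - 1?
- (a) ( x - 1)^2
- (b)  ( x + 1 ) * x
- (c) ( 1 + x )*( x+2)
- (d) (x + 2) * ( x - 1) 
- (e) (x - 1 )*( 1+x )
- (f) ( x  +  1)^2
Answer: e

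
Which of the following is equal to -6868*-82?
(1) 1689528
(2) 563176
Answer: 2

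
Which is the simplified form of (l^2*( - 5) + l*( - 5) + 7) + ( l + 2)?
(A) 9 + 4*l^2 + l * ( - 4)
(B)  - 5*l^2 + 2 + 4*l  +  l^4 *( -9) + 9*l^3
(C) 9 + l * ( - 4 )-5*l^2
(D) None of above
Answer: C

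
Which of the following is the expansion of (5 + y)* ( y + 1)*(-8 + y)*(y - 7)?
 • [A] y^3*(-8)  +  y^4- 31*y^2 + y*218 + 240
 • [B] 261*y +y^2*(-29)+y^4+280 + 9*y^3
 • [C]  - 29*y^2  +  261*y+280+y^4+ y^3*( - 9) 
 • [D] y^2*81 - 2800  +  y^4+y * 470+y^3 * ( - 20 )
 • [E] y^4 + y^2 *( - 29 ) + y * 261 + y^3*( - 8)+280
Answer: C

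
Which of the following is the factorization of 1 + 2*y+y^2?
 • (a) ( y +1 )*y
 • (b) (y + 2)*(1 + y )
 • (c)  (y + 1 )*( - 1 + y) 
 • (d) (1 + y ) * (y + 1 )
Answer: d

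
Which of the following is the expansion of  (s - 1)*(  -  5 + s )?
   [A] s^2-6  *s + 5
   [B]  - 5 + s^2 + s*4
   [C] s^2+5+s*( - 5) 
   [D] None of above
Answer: A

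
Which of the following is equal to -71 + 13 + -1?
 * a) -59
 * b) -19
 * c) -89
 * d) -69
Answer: a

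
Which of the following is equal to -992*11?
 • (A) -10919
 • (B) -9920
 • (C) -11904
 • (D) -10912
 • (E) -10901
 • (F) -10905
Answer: D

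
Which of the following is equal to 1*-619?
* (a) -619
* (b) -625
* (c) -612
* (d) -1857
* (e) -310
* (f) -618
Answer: a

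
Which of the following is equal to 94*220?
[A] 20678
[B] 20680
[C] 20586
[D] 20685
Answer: B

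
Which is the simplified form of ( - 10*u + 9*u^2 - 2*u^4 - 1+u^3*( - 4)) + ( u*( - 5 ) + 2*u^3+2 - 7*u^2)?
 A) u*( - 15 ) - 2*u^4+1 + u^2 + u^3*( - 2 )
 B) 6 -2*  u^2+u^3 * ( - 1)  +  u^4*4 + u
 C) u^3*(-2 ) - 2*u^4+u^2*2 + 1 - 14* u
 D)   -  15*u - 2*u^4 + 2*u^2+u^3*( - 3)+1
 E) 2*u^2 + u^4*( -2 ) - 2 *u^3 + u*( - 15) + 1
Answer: E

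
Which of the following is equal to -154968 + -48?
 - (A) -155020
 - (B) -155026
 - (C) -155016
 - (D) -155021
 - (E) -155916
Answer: C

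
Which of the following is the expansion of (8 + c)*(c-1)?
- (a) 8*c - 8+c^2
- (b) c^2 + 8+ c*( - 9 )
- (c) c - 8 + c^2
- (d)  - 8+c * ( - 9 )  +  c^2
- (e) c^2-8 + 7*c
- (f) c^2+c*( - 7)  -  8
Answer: e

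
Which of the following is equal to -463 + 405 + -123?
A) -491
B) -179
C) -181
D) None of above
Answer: C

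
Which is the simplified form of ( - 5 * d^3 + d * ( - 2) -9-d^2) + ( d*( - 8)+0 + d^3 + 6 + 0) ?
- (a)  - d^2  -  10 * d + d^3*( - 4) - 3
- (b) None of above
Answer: a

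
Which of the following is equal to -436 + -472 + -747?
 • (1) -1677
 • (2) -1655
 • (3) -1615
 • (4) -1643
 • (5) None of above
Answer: 2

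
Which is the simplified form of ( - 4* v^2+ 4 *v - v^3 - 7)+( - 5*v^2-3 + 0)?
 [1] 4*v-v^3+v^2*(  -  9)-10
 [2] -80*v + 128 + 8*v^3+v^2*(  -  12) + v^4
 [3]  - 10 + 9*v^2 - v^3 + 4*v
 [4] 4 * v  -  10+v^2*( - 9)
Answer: 1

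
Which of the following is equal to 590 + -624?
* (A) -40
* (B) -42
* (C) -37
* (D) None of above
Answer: D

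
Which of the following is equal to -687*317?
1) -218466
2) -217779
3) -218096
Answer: 2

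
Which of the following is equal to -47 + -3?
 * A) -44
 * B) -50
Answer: B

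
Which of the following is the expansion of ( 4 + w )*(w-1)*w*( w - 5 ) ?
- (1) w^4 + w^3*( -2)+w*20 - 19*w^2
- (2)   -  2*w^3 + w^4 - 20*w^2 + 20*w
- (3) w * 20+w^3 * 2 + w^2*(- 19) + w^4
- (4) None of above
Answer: 1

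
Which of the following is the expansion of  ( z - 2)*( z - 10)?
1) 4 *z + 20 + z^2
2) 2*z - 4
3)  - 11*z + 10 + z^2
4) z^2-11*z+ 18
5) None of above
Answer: 5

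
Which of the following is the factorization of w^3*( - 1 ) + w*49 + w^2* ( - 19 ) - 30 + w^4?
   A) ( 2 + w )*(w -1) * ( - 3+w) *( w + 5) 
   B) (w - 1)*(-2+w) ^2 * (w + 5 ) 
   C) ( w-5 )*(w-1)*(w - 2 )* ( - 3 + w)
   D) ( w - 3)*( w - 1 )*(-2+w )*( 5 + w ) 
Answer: D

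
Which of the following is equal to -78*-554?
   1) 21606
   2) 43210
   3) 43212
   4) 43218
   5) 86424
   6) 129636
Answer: 3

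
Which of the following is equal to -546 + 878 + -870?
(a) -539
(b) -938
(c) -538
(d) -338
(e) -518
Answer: c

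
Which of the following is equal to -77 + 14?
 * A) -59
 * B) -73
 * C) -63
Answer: C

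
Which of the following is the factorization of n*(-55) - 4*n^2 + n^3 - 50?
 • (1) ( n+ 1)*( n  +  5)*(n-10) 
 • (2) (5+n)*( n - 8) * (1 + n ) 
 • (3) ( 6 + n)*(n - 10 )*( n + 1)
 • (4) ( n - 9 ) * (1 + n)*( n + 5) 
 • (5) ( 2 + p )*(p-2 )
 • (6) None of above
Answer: 1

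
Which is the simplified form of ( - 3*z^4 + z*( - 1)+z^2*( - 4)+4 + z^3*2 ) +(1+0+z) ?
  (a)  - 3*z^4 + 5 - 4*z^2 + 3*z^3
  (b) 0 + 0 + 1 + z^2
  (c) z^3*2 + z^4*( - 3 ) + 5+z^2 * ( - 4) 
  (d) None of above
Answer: c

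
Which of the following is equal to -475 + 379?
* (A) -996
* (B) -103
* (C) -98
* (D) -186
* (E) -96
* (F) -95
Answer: E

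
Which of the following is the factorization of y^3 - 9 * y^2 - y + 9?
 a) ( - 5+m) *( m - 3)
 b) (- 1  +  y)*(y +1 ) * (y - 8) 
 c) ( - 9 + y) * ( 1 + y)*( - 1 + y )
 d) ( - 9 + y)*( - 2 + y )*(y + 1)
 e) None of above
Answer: c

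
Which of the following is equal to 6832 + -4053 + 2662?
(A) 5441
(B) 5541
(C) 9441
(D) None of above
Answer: A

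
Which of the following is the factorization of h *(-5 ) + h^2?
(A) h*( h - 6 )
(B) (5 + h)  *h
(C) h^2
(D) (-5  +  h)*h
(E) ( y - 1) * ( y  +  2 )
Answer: D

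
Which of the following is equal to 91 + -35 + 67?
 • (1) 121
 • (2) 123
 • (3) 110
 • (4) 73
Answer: 2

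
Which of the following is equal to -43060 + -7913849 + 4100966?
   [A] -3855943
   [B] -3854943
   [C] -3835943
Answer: A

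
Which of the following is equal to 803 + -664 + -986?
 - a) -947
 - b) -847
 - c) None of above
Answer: b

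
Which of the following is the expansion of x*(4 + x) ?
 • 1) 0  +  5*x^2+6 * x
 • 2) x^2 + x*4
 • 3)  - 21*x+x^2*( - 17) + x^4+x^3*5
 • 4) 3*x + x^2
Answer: 2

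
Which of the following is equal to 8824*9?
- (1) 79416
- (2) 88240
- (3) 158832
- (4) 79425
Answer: 1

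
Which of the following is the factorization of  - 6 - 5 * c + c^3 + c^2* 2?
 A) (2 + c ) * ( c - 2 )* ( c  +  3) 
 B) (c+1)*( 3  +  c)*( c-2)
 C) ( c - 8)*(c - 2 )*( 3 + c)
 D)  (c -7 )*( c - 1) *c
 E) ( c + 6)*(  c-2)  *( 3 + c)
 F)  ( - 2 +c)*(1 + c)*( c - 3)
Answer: B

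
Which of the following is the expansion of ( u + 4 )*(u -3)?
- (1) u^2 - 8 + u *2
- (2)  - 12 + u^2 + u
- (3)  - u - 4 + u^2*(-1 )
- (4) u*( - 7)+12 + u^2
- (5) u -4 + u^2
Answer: 2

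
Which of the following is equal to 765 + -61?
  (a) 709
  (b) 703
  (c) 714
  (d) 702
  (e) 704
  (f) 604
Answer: e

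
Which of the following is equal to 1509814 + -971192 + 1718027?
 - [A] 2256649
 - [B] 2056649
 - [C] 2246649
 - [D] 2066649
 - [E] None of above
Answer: A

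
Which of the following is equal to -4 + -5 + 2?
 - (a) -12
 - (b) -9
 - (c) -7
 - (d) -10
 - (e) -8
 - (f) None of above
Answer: c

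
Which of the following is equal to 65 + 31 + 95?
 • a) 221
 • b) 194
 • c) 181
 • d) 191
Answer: d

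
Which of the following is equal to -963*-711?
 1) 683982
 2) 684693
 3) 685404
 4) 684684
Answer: 2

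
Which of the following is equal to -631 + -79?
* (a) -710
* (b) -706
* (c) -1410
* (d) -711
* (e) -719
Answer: a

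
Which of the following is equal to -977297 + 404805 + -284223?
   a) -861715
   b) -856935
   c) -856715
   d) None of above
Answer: c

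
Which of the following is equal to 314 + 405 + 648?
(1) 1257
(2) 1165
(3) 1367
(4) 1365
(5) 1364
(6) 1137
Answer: 3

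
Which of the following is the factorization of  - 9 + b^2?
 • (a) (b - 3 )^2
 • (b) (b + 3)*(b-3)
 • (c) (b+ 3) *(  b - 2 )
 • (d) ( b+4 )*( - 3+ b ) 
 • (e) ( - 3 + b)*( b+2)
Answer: b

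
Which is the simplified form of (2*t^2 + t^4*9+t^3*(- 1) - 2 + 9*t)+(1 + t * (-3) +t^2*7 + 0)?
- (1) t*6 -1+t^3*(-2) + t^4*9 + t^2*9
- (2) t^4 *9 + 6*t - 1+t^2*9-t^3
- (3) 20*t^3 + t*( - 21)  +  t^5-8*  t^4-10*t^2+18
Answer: 2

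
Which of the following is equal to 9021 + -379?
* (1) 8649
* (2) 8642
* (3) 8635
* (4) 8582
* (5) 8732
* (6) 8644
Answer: 2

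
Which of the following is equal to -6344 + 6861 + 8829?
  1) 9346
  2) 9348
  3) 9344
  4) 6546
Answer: 1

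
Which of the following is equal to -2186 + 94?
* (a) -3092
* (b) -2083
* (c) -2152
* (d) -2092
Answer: d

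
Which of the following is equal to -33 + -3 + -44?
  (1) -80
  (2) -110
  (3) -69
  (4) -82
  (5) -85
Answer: 1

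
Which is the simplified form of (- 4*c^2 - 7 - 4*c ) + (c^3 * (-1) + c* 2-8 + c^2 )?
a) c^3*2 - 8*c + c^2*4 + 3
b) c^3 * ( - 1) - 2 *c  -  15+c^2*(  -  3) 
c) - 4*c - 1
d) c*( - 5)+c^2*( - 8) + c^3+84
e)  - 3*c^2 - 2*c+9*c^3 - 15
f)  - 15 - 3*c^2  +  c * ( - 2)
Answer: b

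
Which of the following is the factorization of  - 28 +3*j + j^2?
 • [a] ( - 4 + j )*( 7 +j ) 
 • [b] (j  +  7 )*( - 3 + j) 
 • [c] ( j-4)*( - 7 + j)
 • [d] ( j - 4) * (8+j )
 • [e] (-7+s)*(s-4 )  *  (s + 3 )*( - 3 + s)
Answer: a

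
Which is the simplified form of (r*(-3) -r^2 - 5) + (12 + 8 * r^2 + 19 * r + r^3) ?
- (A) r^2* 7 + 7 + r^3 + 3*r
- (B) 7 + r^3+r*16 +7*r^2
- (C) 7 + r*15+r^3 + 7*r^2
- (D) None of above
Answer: B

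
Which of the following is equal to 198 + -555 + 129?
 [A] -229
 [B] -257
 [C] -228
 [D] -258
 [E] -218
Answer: C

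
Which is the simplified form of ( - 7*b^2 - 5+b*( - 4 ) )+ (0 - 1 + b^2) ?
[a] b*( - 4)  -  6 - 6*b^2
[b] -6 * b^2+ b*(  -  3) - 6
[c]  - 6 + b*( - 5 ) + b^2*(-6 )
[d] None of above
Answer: a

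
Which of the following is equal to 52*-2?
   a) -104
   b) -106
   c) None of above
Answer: a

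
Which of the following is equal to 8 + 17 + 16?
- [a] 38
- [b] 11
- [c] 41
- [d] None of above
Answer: c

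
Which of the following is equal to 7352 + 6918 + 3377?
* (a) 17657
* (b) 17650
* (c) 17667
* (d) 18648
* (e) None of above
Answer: e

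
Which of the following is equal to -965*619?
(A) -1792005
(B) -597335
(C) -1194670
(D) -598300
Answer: B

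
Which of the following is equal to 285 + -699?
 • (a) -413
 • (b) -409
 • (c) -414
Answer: c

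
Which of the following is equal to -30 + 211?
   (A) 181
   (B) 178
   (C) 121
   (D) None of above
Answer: A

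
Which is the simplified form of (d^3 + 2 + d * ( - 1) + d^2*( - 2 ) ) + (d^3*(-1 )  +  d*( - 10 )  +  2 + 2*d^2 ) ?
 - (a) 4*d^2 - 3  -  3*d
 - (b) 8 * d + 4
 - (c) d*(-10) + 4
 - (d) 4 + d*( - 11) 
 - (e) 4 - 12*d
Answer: d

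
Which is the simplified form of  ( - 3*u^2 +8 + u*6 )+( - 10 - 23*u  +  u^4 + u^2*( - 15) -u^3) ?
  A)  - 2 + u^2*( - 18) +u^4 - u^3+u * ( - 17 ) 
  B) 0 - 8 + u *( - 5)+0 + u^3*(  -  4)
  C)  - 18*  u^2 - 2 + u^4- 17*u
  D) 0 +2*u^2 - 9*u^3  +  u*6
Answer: A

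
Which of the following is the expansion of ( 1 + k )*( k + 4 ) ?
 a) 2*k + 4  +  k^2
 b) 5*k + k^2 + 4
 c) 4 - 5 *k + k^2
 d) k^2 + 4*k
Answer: b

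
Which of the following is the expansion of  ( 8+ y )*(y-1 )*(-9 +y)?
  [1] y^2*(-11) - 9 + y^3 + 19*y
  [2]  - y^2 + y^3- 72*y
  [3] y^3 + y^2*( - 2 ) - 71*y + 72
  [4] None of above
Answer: 3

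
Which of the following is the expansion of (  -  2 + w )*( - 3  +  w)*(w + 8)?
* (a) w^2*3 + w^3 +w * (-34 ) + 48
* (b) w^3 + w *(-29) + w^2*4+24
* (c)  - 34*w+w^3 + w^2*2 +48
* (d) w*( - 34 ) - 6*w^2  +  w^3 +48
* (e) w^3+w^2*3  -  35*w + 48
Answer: a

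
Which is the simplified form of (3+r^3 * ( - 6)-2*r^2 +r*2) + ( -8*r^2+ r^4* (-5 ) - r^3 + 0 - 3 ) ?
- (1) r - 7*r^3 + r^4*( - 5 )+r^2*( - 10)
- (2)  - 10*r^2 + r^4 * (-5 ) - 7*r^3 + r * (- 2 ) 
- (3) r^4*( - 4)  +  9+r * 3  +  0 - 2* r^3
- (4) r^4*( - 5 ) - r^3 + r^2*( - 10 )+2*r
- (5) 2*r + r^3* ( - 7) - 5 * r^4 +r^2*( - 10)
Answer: 5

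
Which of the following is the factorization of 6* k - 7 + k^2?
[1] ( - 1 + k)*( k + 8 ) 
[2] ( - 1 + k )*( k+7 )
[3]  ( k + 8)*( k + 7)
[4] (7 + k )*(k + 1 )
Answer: 2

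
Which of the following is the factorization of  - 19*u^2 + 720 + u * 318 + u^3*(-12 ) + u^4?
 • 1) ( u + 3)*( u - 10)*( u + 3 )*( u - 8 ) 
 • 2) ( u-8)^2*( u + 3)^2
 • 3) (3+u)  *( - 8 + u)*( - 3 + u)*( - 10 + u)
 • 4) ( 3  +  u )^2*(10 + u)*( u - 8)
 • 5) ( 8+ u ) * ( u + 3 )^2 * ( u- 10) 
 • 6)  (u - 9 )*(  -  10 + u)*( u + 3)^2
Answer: 1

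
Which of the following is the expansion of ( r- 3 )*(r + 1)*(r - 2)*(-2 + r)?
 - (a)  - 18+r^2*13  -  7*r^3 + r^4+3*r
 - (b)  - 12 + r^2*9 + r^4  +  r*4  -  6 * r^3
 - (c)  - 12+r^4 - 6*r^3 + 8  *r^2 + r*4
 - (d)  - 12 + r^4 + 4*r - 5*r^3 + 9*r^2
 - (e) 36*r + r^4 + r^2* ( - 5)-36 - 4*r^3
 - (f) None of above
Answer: b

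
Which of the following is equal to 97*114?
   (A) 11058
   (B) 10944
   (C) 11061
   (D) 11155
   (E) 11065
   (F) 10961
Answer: A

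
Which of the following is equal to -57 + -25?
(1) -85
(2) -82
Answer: 2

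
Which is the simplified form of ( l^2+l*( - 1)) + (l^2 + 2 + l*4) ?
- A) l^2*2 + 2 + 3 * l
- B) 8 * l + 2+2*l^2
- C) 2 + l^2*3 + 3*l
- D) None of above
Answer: A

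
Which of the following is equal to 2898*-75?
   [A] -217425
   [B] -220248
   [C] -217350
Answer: C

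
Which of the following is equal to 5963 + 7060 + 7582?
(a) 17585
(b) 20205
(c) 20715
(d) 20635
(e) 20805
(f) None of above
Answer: f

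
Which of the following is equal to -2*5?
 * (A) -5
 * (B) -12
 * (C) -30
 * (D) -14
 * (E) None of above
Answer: E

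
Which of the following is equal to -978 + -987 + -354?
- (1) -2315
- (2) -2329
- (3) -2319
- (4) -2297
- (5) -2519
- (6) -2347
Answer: 3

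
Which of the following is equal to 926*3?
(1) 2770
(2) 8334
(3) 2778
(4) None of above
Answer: 3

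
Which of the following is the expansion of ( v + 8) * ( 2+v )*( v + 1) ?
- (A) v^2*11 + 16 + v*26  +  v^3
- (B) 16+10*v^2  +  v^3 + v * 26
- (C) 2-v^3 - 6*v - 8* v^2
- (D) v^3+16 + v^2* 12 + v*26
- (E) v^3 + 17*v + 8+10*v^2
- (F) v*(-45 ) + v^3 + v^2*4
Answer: A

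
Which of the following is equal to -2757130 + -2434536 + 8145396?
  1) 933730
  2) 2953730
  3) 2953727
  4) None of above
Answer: 2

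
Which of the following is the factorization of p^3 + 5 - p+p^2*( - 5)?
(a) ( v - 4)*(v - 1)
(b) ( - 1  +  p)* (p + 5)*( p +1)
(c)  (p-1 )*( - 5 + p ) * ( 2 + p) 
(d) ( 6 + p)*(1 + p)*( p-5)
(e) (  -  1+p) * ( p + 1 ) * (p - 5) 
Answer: e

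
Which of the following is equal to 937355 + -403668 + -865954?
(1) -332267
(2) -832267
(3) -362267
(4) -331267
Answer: 1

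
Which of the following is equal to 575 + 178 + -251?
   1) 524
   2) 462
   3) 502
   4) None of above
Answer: 3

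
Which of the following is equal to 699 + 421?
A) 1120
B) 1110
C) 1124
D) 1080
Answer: A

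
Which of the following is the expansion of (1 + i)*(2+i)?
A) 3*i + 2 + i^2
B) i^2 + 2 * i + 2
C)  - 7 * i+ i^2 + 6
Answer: A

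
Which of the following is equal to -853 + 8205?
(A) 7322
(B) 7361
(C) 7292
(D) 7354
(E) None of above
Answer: E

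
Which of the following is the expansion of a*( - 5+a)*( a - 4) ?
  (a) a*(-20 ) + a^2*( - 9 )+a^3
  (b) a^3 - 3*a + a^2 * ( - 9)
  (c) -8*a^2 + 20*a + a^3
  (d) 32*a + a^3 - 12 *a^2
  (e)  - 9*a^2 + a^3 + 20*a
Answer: e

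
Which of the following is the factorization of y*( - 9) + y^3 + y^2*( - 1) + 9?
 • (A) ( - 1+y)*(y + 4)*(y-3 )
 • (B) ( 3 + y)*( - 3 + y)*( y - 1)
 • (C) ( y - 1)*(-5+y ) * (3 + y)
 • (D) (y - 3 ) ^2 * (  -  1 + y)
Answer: B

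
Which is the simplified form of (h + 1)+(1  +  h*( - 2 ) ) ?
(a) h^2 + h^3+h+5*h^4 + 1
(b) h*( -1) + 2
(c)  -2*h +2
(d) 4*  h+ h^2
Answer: b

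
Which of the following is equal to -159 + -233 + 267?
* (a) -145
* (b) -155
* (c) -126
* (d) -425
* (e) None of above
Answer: e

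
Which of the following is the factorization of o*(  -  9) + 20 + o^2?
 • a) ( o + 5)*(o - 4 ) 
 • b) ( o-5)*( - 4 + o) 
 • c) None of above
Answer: b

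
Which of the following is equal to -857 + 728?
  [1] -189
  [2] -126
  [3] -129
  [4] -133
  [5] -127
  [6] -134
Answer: 3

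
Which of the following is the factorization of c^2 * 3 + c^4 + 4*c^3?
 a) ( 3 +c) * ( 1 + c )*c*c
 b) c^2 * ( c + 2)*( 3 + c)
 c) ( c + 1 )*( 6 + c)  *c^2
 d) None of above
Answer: a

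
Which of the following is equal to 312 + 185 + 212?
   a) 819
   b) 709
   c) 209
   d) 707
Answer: b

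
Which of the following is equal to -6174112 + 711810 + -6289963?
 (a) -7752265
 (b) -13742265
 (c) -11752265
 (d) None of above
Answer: c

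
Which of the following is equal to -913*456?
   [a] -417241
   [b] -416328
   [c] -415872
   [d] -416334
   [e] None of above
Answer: b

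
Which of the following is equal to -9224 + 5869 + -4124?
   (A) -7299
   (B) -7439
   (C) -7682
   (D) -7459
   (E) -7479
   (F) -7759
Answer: E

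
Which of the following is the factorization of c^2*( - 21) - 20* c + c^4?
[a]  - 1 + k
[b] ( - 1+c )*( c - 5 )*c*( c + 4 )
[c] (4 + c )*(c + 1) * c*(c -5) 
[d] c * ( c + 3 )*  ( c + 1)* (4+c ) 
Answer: c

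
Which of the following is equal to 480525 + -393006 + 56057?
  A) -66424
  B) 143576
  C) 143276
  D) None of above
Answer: B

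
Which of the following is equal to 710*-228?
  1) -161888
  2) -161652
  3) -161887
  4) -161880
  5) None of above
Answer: 4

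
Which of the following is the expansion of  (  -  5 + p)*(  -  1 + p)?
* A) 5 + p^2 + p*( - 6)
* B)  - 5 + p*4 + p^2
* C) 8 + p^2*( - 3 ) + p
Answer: A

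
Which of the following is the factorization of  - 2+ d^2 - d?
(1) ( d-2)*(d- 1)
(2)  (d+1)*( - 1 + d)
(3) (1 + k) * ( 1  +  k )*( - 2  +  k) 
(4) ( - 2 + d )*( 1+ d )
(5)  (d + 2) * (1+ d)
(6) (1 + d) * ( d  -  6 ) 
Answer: 4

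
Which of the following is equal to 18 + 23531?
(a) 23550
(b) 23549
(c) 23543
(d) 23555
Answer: b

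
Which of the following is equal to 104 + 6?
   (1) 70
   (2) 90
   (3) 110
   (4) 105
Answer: 3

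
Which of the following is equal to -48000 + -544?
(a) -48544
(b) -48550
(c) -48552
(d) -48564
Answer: a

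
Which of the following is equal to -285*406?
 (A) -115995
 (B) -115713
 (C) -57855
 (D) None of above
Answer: D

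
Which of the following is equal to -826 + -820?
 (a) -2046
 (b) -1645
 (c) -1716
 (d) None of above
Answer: d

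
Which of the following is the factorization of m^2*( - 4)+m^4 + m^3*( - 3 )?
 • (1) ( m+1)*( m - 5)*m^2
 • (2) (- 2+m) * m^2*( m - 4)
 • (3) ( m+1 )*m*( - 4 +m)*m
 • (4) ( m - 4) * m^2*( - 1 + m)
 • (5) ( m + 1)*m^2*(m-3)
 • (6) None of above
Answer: 3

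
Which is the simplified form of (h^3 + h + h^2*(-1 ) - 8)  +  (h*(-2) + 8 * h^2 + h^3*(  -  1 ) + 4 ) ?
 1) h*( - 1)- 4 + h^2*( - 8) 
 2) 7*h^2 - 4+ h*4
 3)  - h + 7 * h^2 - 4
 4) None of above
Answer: 3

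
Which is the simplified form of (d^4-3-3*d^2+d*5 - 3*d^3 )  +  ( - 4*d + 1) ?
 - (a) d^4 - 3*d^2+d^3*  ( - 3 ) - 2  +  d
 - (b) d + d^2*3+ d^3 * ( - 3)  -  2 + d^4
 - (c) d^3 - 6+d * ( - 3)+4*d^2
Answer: a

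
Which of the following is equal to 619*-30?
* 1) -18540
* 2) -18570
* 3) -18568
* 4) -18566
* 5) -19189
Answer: 2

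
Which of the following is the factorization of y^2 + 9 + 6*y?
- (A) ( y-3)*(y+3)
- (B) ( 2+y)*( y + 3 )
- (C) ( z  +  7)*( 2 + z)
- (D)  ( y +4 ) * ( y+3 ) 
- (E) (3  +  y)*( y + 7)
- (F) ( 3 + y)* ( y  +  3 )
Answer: F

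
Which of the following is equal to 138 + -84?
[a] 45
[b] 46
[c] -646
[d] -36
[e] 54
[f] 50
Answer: e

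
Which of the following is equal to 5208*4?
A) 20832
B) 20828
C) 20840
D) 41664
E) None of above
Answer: A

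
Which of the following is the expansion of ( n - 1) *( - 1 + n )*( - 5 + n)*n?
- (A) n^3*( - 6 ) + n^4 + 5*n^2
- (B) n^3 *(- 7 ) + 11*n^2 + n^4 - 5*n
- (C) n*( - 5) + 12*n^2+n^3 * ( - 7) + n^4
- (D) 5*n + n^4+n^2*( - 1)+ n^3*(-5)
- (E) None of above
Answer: B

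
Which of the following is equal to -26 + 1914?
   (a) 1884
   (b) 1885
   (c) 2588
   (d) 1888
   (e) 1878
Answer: d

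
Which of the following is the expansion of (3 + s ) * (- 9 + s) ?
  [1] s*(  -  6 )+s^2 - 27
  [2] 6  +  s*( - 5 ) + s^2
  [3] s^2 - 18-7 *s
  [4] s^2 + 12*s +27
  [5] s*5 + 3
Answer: 1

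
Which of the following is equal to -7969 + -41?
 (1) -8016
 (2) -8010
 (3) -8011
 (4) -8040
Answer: 2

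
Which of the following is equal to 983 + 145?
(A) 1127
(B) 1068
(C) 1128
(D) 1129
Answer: C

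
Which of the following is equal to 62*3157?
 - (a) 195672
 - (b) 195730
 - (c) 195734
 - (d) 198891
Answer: c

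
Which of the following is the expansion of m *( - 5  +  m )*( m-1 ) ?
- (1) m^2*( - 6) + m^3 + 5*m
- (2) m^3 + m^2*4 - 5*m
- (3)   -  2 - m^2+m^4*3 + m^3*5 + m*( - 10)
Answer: 1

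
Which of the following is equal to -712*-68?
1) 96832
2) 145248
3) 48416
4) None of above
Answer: 3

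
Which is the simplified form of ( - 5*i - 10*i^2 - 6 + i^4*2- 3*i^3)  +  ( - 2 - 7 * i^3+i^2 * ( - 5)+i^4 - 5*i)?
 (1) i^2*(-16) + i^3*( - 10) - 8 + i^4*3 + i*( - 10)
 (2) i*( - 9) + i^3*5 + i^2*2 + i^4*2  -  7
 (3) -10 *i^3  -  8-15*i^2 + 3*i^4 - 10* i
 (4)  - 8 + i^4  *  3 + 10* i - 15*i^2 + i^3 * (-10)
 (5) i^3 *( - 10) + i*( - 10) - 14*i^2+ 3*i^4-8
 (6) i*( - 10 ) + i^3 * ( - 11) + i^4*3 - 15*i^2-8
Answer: 3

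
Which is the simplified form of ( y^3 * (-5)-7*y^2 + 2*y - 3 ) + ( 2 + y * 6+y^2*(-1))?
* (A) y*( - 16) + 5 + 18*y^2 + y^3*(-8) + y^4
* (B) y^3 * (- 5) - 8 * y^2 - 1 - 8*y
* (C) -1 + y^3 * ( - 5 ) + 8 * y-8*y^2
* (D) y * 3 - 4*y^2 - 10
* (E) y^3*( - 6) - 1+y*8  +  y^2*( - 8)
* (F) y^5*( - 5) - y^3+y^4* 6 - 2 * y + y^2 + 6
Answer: C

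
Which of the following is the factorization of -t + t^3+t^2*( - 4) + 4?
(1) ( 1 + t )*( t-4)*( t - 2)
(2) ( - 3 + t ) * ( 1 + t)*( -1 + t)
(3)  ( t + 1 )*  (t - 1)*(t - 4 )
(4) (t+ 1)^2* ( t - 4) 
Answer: 3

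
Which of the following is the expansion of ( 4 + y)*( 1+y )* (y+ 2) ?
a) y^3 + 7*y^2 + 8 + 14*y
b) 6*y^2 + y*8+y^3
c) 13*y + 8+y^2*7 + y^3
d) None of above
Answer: a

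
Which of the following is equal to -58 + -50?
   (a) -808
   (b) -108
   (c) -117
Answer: b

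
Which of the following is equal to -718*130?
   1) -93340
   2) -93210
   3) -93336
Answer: 1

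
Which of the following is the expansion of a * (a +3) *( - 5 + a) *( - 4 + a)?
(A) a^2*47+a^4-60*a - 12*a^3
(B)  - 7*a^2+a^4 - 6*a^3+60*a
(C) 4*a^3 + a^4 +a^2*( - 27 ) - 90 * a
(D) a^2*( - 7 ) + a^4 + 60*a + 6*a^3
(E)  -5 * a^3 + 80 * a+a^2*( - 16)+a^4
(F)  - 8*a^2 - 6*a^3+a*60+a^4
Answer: B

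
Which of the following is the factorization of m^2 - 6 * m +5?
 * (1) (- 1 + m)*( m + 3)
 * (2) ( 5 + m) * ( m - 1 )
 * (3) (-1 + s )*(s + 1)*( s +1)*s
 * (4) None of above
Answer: 4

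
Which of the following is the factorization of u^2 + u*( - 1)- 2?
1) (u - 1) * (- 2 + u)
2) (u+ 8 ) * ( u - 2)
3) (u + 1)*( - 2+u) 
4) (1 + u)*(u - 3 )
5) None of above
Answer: 3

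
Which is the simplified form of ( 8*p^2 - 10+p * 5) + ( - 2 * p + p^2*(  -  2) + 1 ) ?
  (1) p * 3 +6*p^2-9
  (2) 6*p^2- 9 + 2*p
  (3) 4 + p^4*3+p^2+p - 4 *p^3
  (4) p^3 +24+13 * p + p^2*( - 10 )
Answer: 1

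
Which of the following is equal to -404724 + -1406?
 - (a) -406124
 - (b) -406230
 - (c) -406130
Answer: c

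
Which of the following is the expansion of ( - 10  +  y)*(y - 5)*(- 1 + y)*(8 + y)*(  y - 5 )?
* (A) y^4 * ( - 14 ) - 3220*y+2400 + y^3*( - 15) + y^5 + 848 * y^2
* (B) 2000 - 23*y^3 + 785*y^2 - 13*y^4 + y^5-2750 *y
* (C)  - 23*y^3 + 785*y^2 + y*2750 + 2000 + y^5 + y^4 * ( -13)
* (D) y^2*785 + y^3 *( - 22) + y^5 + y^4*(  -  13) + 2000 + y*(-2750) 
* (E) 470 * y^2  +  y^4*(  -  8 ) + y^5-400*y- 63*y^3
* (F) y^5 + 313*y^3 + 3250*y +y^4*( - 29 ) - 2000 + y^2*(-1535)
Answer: B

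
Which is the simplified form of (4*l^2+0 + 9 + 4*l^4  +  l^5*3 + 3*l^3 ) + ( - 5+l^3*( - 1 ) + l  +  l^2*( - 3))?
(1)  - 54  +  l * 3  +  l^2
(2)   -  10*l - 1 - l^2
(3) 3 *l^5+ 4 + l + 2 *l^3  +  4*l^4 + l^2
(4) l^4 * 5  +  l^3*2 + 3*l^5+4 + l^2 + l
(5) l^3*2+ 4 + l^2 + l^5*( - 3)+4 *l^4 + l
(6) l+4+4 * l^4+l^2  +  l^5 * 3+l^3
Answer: 3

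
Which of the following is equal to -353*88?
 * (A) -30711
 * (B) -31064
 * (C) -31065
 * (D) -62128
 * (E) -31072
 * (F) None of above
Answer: B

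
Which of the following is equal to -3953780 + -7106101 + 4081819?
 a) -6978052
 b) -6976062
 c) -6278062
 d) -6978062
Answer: d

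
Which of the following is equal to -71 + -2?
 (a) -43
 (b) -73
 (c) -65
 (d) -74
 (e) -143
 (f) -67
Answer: b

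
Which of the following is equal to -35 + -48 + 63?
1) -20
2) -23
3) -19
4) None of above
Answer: 1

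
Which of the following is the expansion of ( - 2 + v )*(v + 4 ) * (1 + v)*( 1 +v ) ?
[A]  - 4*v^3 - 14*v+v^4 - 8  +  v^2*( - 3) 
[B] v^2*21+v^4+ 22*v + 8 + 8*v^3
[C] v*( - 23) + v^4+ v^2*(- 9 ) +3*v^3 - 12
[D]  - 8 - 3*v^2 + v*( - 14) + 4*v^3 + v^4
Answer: D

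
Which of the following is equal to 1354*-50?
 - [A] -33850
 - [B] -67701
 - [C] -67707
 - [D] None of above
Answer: D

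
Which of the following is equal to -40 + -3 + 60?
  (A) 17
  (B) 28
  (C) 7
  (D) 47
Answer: A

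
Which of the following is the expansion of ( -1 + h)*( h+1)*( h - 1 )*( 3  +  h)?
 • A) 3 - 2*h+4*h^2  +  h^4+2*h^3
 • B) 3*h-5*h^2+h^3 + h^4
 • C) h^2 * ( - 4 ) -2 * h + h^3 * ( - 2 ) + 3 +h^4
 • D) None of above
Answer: D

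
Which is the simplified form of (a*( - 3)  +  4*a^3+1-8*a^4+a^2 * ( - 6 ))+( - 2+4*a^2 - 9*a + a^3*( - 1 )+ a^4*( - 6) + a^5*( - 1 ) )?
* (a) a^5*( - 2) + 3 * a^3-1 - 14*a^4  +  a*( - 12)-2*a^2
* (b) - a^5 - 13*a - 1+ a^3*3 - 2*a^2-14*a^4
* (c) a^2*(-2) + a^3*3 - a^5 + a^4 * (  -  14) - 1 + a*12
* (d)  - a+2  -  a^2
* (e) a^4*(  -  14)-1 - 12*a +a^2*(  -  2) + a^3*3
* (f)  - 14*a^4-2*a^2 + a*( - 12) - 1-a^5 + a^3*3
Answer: f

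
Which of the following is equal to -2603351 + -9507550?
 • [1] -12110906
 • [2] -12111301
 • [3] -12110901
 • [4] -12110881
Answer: 3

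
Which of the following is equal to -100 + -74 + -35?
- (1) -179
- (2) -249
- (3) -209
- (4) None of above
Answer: 3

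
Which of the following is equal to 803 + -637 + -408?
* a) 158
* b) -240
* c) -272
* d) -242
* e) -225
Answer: d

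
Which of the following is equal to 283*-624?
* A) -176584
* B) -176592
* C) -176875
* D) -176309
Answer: B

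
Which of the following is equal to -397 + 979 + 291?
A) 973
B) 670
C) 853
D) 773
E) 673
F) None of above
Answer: F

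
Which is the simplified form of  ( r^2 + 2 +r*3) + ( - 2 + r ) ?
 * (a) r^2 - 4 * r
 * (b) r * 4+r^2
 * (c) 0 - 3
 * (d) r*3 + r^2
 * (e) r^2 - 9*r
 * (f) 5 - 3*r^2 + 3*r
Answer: b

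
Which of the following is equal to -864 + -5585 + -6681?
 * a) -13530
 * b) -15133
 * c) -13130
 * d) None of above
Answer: c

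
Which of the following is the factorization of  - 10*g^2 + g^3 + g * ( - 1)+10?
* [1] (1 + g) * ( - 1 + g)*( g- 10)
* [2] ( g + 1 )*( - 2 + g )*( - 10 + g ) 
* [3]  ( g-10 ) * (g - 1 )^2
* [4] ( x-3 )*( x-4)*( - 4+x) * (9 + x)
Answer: 1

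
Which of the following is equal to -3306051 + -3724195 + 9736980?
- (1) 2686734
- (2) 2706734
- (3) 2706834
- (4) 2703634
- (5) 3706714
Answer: 2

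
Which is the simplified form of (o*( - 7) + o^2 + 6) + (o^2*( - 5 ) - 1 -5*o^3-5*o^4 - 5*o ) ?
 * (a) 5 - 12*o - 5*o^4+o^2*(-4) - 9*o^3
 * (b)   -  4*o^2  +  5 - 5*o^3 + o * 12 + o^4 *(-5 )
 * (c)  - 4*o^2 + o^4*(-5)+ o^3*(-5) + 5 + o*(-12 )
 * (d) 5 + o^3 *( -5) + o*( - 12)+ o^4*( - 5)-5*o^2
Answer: c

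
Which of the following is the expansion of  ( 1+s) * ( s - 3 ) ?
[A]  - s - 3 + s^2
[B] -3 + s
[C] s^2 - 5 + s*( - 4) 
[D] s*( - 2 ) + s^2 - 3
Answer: D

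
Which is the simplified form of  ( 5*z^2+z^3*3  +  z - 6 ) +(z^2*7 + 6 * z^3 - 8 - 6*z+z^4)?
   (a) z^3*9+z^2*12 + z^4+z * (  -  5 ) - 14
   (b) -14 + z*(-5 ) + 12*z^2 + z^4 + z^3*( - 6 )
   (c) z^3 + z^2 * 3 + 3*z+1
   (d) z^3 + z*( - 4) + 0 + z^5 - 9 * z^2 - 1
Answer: a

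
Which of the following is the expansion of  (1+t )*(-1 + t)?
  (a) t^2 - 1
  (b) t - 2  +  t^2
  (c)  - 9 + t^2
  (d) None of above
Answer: a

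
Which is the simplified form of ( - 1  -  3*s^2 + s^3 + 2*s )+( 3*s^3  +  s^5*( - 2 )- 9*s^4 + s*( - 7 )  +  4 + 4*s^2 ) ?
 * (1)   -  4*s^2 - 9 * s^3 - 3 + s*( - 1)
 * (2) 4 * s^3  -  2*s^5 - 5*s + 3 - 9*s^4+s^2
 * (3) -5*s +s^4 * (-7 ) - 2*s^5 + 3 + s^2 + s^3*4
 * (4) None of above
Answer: 2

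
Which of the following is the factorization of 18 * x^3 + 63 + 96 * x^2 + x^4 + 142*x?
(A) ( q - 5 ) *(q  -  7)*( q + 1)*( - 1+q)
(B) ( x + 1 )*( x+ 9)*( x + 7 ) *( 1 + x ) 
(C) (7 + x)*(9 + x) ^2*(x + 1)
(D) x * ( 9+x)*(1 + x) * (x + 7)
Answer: B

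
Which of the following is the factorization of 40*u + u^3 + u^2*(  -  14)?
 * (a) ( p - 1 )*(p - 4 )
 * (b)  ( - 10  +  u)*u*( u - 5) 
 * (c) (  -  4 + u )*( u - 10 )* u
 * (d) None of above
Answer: c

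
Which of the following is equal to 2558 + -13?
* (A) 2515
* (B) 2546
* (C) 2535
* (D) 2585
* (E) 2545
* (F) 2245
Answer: E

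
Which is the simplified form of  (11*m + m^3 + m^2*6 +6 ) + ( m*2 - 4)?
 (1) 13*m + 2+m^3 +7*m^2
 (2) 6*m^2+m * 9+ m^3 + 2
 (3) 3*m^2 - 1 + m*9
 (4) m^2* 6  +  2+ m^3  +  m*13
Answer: 4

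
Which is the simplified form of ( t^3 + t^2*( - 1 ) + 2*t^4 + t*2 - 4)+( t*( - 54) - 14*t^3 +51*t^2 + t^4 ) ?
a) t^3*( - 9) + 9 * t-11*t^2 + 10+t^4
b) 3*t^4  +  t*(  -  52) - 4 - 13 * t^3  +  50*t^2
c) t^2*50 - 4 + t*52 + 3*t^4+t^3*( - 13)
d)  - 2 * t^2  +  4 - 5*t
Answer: b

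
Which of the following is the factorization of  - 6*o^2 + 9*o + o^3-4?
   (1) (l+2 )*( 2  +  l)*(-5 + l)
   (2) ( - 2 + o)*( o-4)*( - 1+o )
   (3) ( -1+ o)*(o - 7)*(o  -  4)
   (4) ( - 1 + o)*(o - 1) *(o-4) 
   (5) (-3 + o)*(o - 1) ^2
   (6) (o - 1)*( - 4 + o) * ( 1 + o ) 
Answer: 4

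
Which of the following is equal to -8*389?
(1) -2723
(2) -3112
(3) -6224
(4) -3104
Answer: 2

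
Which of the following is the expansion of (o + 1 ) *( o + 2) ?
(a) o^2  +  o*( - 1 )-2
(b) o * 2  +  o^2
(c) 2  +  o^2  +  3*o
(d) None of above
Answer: c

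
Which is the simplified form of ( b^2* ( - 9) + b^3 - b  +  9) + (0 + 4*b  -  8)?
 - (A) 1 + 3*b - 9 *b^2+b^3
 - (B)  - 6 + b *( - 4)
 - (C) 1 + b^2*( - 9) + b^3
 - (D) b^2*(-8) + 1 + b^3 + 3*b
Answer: A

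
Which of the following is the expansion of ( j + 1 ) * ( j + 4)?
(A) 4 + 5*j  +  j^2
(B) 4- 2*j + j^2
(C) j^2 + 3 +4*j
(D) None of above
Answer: A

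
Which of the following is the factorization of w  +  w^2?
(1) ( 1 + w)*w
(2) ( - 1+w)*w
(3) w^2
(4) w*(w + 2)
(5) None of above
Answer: 1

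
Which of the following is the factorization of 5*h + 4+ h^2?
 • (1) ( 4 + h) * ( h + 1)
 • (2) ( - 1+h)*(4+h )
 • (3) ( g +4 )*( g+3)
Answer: 1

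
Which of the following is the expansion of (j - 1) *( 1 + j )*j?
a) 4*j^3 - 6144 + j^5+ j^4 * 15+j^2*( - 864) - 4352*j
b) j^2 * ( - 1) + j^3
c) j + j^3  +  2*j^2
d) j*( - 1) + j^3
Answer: d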